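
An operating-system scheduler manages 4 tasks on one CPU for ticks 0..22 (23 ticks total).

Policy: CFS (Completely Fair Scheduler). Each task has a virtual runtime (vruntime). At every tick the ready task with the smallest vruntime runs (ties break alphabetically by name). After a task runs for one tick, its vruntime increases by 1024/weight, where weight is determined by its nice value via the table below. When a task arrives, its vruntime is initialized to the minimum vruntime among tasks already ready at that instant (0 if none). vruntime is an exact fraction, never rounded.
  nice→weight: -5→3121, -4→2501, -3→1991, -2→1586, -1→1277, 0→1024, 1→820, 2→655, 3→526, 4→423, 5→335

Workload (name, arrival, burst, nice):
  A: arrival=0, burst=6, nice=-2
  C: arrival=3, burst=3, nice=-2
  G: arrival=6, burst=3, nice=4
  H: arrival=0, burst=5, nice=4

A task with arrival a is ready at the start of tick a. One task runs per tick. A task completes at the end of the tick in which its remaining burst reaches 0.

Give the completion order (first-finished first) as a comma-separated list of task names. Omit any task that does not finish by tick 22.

completion order = C, A, G, H

t=0: vr[A=0 H=0] → run A
t=1: vr[A=512/793 H=0] → run H
t=2: vr[A=512/793 H=1024/423] → run A
t=3: vr[A=1024/793 C=1024/793 H=1024/423] → run A
t=4: vr[A=1536/793 C=1024/793 H=1024/423] → run C
t=5: vr[A=1536/793 C=1536/793 H=1024/423] → run A
t=6: vr[A=2048/793 C=1536/793 G=1536/793 H=1024/423] → run C
t=7: vr[A=2048/793 C=2048/793 G=1536/793 H=1024/423] → run G
t=8: vr[A=2048/793 C=2048/793 G=1461760/335439 H=1024/423] → run H
t=9: vr[A=2048/793 C=2048/793 G=1461760/335439 H=2048/423] → run A
t=10: vr[A=2560/793 C=2048/793 G=1461760/335439 H=2048/423] → run C
t=11: vr[A=2560/793 G=1461760/335439 H=2048/423] → run A
t=12: vr[G=1461760/335439 H=2048/423] → run G
t=13: vr[G=2273792/335439 H=2048/423] → run H
t=14: vr[G=2273792/335439 H=1024/141] → run G
t=15: vr[H=1024/141] → run H
t=16: vr[H=4096/423] → run H
t=17: (idle)
t=18: (idle)
t=19: (idle)
t=20: (idle)
t=21: (idle)
t=22: (idle)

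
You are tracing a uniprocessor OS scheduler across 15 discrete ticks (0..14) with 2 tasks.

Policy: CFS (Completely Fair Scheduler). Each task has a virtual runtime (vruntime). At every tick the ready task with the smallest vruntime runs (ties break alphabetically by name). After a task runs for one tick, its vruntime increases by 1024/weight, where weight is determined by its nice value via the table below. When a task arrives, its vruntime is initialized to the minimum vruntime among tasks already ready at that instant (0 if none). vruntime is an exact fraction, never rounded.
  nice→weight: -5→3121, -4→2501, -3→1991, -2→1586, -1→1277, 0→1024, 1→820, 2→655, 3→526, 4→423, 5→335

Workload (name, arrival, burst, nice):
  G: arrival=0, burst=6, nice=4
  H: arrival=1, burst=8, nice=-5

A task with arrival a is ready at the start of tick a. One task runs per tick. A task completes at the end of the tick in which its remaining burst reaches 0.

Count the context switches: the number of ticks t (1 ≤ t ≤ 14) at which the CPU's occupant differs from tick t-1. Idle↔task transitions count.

t=0: vr[G=0] → run G
t=1: vr[G=1024/423 H=1024/423] → run G
t=2: vr[G=2048/423 H=1024/423] → run H
t=3: vr[G=2048/423 H=3629056/1320183] → run H
t=4: vr[G=2048/423 H=4062208/1320183] → run H
t=5: vr[G=2048/423 H=4495360/1320183] → run H
t=6: vr[G=2048/423 H=4928512/1320183] → run H
t=7: vr[G=2048/423 H=5361664/1320183] → run H
t=8: vr[G=2048/423 H=5794816/1320183] → run H
t=9: vr[G=2048/423 H=6227968/1320183] → run H
t=10: vr[G=2048/423] → run G
t=11: vr[G=1024/141] → run G
t=12: vr[G=4096/423] → run G
t=13: vr[G=5120/423] → run G
t=14: (idle)

context switches = 3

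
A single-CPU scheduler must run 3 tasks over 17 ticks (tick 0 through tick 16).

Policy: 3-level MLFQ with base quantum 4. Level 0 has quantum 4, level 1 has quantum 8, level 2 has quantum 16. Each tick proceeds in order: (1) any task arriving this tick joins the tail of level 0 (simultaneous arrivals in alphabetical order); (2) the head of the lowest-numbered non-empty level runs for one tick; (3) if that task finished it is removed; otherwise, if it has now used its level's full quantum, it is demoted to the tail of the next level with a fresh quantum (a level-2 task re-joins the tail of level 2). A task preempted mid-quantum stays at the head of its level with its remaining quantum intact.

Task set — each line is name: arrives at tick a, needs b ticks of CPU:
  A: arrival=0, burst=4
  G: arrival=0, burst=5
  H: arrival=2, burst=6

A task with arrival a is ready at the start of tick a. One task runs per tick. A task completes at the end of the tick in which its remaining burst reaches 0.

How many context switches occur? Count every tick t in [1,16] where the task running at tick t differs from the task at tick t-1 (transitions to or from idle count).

t=0: L0/L1/L2 = AG/-/- → run A
t=1: L0/L1/L2 = AG/-/- → run A
t=2: L0/L1/L2 = AGH/-/- → run A
t=3: L0/L1/L2 = AGH/-/- → run A
t=4: L0/L1/L2 = GH/-/- → run G
t=5: L0/L1/L2 = GH/-/- → run G
t=6: L0/L1/L2 = GH/-/- → run G
t=7: L0/L1/L2 = GH/-/- → run G
t=8: L0/L1/L2 = H/G/- → run H
t=9: L0/L1/L2 = H/G/- → run H
t=10: L0/L1/L2 = H/G/- → run H
t=11: L0/L1/L2 = H/G/- → run H
t=12: L0/L1/L2 = -/GH/- → run G
t=13: L0/L1/L2 = -/H/- → run H
t=14: L0/L1/L2 = -/H/- → run H
t=15: (idle)
t=16: (idle)

context switches = 5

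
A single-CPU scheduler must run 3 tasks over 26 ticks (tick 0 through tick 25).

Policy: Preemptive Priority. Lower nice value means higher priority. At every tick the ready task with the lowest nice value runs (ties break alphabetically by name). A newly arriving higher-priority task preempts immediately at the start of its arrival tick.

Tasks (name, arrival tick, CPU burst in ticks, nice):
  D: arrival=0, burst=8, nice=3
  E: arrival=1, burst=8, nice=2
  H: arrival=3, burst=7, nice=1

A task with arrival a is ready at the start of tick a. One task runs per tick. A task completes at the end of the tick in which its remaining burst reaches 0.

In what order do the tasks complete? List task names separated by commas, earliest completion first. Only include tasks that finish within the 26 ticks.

t=0: ready={D} → run D
t=1: ready={D,E} → run E
t=2: ready={D,E} → run E
t=3: ready={D,E,H} → run H
t=4: ready={D,E,H} → run H
t=5: ready={D,E,H} → run H
t=6: ready={D,E,H} → run H
t=7: ready={D,E,H} → run H
t=8: ready={D,E,H} → run H
t=9: ready={D,E,H} → run H
t=10: ready={D,E} → run E
t=11: ready={D,E} → run E
t=12: ready={D,E} → run E
t=13: ready={D,E} → run E
t=14: ready={D,E} → run E
t=15: ready={D,E} → run E
t=16: ready={D} → run D
t=17: ready={D} → run D
t=18: ready={D} → run D
t=19: ready={D} → run D
t=20: ready={D} → run D
t=21: ready={D} → run D
t=22: ready={D} → run D
t=23: (idle)
t=24: (idle)
t=25: (idle)

completion order = H, E, D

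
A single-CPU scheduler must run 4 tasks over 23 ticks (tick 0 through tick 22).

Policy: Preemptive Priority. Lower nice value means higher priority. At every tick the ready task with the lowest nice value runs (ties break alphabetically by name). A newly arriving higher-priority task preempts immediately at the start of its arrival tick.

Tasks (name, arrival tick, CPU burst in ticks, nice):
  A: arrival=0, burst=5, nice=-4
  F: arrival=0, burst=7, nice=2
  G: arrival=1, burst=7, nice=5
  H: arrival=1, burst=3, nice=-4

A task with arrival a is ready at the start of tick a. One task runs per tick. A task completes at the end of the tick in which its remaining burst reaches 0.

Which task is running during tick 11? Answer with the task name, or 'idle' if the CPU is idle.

t=0: ready={A,F} → run A
t=1: ready={A,F,G,H} → run A
t=2: ready={A,F,G,H} → run A
t=3: ready={A,F,G,H} → run A
t=4: ready={A,F,G,H} → run A
t=5: ready={F,G,H} → run H
t=6: ready={F,G,H} → run H
t=7: ready={F,G,H} → run H
t=8: ready={F,G} → run F
t=9: ready={F,G} → run F
t=10: ready={F,G} → run F
t=11: ready={F,G} → run F
t=12: ready={F,G} → run F
t=13: ready={F,G} → run F
t=14: ready={F,G} → run F
t=15: ready={G} → run G
t=16: ready={G} → run G
t=17: ready={G} → run G
t=18: ready={G} → run G
t=19: ready={G} → run G
t=20: ready={G} → run G
t=21: ready={G} → run G
t=22: (idle)

running at tick 11 = F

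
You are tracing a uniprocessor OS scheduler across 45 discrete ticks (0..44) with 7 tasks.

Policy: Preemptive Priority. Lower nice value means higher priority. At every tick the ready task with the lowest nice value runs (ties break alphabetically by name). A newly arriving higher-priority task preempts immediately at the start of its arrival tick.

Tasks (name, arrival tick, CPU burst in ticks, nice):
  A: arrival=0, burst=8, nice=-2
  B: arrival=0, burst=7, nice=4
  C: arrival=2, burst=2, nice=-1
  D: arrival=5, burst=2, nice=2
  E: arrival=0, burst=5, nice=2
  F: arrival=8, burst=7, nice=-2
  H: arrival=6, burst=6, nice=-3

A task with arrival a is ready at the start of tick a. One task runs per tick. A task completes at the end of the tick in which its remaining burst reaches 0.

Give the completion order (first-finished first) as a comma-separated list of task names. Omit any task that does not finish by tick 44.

completion order = H, A, F, C, D, E, B

t=0: ready={A,B,E} → run A
t=1: ready={A,B,E} → run A
t=2: ready={A,B,C,E} → run A
t=3: ready={A,B,C,E} → run A
t=4: ready={A,B,C,E} → run A
t=5: ready={A,B,C,D,E} → run A
t=6: ready={A,B,C,D,E,H} → run H
t=7: ready={A,B,C,D,E,H} → run H
t=8: ready={A,B,C,D,E,F,H} → run H
t=9: ready={A,B,C,D,E,F,H} → run H
t=10: ready={A,B,C,D,E,F,H} → run H
t=11: ready={A,B,C,D,E,F,H} → run H
t=12: ready={A,B,C,D,E,F} → run A
t=13: ready={A,B,C,D,E,F} → run A
t=14: ready={B,C,D,E,F} → run F
t=15: ready={B,C,D,E,F} → run F
t=16: ready={B,C,D,E,F} → run F
t=17: ready={B,C,D,E,F} → run F
t=18: ready={B,C,D,E,F} → run F
t=19: ready={B,C,D,E,F} → run F
t=20: ready={B,C,D,E,F} → run F
t=21: ready={B,C,D,E} → run C
t=22: ready={B,C,D,E} → run C
t=23: ready={B,D,E} → run D
t=24: ready={B,D,E} → run D
t=25: ready={B,E} → run E
t=26: ready={B,E} → run E
t=27: ready={B,E} → run E
t=28: ready={B,E} → run E
t=29: ready={B,E} → run E
t=30: ready={B} → run B
t=31: ready={B} → run B
t=32: ready={B} → run B
t=33: ready={B} → run B
t=34: ready={B} → run B
t=35: ready={B} → run B
t=36: ready={B} → run B
t=37: (idle)
t=38: (idle)
t=39: (idle)
t=40: (idle)
t=41: (idle)
t=42: (idle)
t=43: (idle)
t=44: (idle)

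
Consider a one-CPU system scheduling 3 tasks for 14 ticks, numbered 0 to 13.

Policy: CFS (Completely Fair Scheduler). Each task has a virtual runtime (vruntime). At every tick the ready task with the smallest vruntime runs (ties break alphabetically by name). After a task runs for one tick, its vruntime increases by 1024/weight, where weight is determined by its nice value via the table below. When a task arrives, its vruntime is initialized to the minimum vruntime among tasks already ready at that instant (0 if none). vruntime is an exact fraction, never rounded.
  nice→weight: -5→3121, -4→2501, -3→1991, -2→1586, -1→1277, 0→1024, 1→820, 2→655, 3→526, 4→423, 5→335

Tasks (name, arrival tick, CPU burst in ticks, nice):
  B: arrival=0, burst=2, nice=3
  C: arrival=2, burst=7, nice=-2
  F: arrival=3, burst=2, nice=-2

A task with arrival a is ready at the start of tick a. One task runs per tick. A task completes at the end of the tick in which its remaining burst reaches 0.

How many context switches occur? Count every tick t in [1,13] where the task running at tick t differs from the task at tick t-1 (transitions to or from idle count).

context switches = 6

t=0: vr[B=0] → run B
t=1: vr[B=512/263] → run B
t=2: vr[C=0] → run C
t=3: vr[C=512/793 F=512/793] → run C
t=4: vr[C=1024/793 F=512/793] → run F
t=5: vr[C=1024/793 F=1024/793] → run C
t=6: vr[C=1536/793 F=1024/793] → run F
t=7: vr[C=1536/793] → run C
t=8: vr[C=2048/793] → run C
t=9: vr[C=2560/793] → run C
t=10: vr[C=3072/793] → run C
t=11: (idle)
t=12: (idle)
t=13: (idle)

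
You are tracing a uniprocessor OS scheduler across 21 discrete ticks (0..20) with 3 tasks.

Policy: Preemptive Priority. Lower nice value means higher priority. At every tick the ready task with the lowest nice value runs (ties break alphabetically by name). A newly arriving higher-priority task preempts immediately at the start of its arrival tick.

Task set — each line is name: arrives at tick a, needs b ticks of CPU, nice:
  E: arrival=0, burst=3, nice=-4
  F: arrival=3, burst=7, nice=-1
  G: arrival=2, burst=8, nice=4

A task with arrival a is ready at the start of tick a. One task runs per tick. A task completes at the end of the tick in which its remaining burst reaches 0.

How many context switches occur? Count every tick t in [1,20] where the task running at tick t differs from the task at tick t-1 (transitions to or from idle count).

t=0: ready={E} → run E
t=1: ready={E} → run E
t=2: ready={E,G} → run E
t=3: ready={F,G} → run F
t=4: ready={F,G} → run F
t=5: ready={F,G} → run F
t=6: ready={F,G} → run F
t=7: ready={F,G} → run F
t=8: ready={F,G} → run F
t=9: ready={F,G} → run F
t=10: ready={G} → run G
t=11: ready={G} → run G
t=12: ready={G} → run G
t=13: ready={G} → run G
t=14: ready={G} → run G
t=15: ready={G} → run G
t=16: ready={G} → run G
t=17: ready={G} → run G
t=18: (idle)
t=19: (idle)
t=20: (idle)

context switches = 3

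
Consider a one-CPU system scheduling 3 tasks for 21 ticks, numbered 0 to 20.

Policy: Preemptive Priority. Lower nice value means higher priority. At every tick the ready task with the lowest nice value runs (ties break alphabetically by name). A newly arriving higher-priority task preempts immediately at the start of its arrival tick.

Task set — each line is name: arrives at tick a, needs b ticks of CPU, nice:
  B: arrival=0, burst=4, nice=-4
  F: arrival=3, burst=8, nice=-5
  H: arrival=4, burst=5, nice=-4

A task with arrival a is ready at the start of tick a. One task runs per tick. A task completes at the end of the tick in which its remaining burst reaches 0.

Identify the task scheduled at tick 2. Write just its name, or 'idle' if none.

running at tick 2 = B

t=0: ready={B} → run B
t=1: ready={B} → run B
t=2: ready={B} → run B
t=3: ready={B,F} → run F
t=4: ready={B,F,H} → run F
t=5: ready={B,F,H} → run F
t=6: ready={B,F,H} → run F
t=7: ready={B,F,H} → run F
t=8: ready={B,F,H} → run F
t=9: ready={B,F,H} → run F
t=10: ready={B,F,H} → run F
t=11: ready={B,H} → run B
t=12: ready={H} → run H
t=13: ready={H} → run H
t=14: ready={H} → run H
t=15: ready={H} → run H
t=16: ready={H} → run H
t=17: (idle)
t=18: (idle)
t=19: (idle)
t=20: (idle)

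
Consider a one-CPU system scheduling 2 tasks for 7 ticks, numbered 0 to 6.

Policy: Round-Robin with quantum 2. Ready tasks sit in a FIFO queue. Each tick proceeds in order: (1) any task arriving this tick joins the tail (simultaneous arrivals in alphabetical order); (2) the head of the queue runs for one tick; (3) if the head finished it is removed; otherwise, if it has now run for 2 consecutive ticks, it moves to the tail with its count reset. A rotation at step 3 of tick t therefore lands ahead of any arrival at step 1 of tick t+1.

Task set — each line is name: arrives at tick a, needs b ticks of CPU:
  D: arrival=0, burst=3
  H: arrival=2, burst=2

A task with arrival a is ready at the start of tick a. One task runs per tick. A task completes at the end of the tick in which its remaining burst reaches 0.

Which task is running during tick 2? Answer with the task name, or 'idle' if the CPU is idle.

running at tick 2 = D

t=0: queue=[D] q_used=0 → run D
t=1: queue=[D] q_used=1 → run D
t=2: queue=[D,H] q_used=0 → run D
t=3: queue=[H] q_used=0 → run H
t=4: queue=[H] q_used=1 → run H
t=5: (idle)
t=6: (idle)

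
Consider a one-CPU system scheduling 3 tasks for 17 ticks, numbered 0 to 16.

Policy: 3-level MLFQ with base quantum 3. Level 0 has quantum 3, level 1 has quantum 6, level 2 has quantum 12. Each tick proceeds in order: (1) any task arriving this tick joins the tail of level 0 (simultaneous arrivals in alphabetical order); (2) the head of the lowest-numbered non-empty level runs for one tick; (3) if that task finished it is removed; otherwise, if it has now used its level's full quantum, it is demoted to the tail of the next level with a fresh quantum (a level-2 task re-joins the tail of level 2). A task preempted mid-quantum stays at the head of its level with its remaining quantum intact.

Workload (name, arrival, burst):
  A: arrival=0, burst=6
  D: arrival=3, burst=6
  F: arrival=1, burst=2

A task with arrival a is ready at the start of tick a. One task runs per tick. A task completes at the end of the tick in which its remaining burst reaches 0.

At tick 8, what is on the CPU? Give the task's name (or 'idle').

t=0: L0/L1/L2 = A/-/- → run A
t=1: L0/L1/L2 = AF/-/- → run A
t=2: L0/L1/L2 = AF/-/- → run A
t=3: L0/L1/L2 = FD/A/- → run F
t=4: L0/L1/L2 = FD/A/- → run F
t=5: L0/L1/L2 = D/A/- → run D
t=6: L0/L1/L2 = D/A/- → run D
t=7: L0/L1/L2 = D/A/- → run D
t=8: L0/L1/L2 = -/AD/- → run A
t=9: L0/L1/L2 = -/AD/- → run A
t=10: L0/L1/L2 = -/AD/- → run A
t=11: L0/L1/L2 = -/D/- → run D
t=12: L0/L1/L2 = -/D/- → run D
t=13: L0/L1/L2 = -/D/- → run D
t=14: (idle)
t=15: (idle)
t=16: (idle)

running at tick 8 = A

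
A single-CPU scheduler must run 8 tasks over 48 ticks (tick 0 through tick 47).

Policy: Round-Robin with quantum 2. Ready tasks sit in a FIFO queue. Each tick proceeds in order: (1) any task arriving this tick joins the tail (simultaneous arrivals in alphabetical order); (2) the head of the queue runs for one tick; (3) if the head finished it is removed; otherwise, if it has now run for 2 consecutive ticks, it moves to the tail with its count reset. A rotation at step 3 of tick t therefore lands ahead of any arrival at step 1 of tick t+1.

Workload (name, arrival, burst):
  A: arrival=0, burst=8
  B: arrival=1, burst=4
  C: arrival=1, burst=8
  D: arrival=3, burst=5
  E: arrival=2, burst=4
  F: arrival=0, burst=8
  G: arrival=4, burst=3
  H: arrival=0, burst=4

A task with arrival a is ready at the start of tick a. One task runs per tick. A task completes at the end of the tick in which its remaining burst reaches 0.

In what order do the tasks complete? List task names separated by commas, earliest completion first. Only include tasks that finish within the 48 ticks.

completion order = H, B, E, G, A, D, F, C

t=0: queue=[A,F,H] q_used=0 → run A
t=1: queue=[A,F,H,B,C] q_used=1 → run A
t=2: queue=[F,H,B,C,A,E] q_used=0 → run F
t=3: queue=[F,H,B,C,A,E,D] q_used=1 → run F
t=4: queue=[H,B,C,A,E,D,F,G] q_used=0 → run H
t=5: queue=[H,B,C,A,E,D,F,G] q_used=1 → run H
t=6: queue=[B,C,A,E,D,F,G,H] q_used=0 → run B
t=7: queue=[B,C,A,E,D,F,G,H] q_used=1 → run B
t=8: queue=[C,A,E,D,F,G,H,B] q_used=0 → run C
t=9: queue=[C,A,E,D,F,G,H,B] q_used=1 → run C
t=10: queue=[A,E,D,F,G,H,B,C] q_used=0 → run A
t=11: queue=[A,E,D,F,G,H,B,C] q_used=1 → run A
t=12: queue=[E,D,F,G,H,B,C,A] q_used=0 → run E
t=13: queue=[E,D,F,G,H,B,C,A] q_used=1 → run E
t=14: queue=[D,F,G,H,B,C,A,E] q_used=0 → run D
t=15: queue=[D,F,G,H,B,C,A,E] q_used=1 → run D
t=16: queue=[F,G,H,B,C,A,E,D] q_used=0 → run F
t=17: queue=[F,G,H,B,C,A,E,D] q_used=1 → run F
t=18: queue=[G,H,B,C,A,E,D,F] q_used=0 → run G
t=19: queue=[G,H,B,C,A,E,D,F] q_used=1 → run G
t=20: queue=[H,B,C,A,E,D,F,G] q_used=0 → run H
t=21: queue=[H,B,C,A,E,D,F,G] q_used=1 → run H
t=22: queue=[B,C,A,E,D,F,G] q_used=0 → run B
t=23: queue=[B,C,A,E,D,F,G] q_used=1 → run B
t=24: queue=[C,A,E,D,F,G] q_used=0 → run C
t=25: queue=[C,A,E,D,F,G] q_used=1 → run C
t=26: queue=[A,E,D,F,G,C] q_used=0 → run A
t=27: queue=[A,E,D,F,G,C] q_used=1 → run A
t=28: queue=[E,D,F,G,C,A] q_used=0 → run E
t=29: queue=[E,D,F,G,C,A] q_used=1 → run E
t=30: queue=[D,F,G,C,A] q_used=0 → run D
t=31: queue=[D,F,G,C,A] q_used=1 → run D
t=32: queue=[F,G,C,A,D] q_used=0 → run F
t=33: queue=[F,G,C,A,D] q_used=1 → run F
t=34: queue=[G,C,A,D,F] q_used=0 → run G
t=35: queue=[C,A,D,F] q_used=0 → run C
t=36: queue=[C,A,D,F] q_used=1 → run C
t=37: queue=[A,D,F,C] q_used=0 → run A
t=38: queue=[A,D,F,C] q_used=1 → run A
t=39: queue=[D,F,C] q_used=0 → run D
t=40: queue=[F,C] q_used=0 → run F
t=41: queue=[F,C] q_used=1 → run F
t=42: queue=[C] q_used=0 → run C
t=43: queue=[C] q_used=1 → run C
t=44: (idle)
t=45: (idle)
t=46: (idle)
t=47: (idle)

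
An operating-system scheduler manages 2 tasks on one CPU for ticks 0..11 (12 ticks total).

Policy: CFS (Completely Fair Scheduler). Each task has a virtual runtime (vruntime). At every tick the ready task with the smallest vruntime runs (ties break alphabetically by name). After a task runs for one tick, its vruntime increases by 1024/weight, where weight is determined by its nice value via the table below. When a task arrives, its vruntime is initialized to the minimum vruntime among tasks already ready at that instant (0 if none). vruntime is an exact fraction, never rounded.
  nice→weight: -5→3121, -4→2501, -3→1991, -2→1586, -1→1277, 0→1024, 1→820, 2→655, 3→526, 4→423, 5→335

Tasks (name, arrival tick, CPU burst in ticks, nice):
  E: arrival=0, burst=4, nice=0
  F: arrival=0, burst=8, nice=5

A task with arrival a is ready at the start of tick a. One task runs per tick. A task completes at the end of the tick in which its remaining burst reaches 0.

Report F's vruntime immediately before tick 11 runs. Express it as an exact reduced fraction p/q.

vruntime(F, start of tick 11) = 7168/335

t=0: vr[E=0 F=0] → run E
t=1: vr[E=1 F=0] → run F
t=2: vr[E=1 F=1024/335] → run E
t=3: vr[E=2 F=1024/335] → run E
t=4: vr[E=3 F=1024/335] → run E
t=5: vr[F=1024/335] → run F
t=6: vr[F=2048/335] → run F
t=7: vr[F=3072/335] → run F
t=8: vr[F=4096/335] → run F
t=9: vr[F=1024/67] → run F
t=10: vr[F=6144/335] → run F
t=11: vr[F=7168/335] → run F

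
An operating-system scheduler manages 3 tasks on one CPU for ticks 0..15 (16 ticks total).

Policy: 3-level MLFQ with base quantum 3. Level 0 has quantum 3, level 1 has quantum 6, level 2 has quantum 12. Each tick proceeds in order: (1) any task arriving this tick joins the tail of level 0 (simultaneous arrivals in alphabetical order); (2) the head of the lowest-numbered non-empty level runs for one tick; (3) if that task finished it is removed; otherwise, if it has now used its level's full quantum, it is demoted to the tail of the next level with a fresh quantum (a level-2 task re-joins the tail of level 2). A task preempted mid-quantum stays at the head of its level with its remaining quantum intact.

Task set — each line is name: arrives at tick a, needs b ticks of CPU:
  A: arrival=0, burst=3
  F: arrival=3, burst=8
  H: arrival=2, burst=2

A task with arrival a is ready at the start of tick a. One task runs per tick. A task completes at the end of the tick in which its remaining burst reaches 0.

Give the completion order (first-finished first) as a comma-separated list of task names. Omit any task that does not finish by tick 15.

t=0: L0/L1/L2 = A/-/- → run A
t=1: L0/L1/L2 = A/-/- → run A
t=2: L0/L1/L2 = AH/-/- → run A
t=3: L0/L1/L2 = HF/-/- → run H
t=4: L0/L1/L2 = HF/-/- → run H
t=5: L0/L1/L2 = F/-/- → run F
t=6: L0/L1/L2 = F/-/- → run F
t=7: L0/L1/L2 = F/-/- → run F
t=8: L0/L1/L2 = -/F/- → run F
t=9: L0/L1/L2 = -/F/- → run F
t=10: L0/L1/L2 = -/F/- → run F
t=11: L0/L1/L2 = -/F/- → run F
t=12: L0/L1/L2 = -/F/- → run F
t=13: (idle)
t=14: (idle)
t=15: (idle)

completion order = A, H, F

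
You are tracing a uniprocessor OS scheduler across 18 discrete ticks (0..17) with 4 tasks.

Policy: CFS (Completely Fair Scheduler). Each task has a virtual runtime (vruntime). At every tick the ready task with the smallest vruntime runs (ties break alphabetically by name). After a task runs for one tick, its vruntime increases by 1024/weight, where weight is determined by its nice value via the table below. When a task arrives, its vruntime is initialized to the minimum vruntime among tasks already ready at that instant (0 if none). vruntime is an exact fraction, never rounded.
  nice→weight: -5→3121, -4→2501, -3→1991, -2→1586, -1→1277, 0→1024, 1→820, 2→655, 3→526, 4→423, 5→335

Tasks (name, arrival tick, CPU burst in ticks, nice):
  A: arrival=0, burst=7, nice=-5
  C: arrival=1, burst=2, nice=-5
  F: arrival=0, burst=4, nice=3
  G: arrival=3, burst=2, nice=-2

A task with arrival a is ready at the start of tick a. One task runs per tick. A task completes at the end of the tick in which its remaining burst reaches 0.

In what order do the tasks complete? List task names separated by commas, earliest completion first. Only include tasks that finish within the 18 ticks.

t=0: vr[A=0 F=0] → run A
t=1: vr[A=1024/3121 C=0 F=0] → run C
t=2: vr[A=1024/3121 C=1024/3121 F=0] → run F
t=3: vr[A=1024/3121 C=1024/3121 F=512/263 G=1024/3121] → run A
t=4: vr[A=2048/3121 C=1024/3121 F=512/263 G=1024/3121] → run C
t=5: vr[A=2048/3121 F=512/263 G=1024/3121] → run G
t=6: vr[A=2048/3121 F=512/263 G=2409984/2474953] → run A
t=7: vr[A=3072/3121 F=512/263 G=2409984/2474953] → run G
t=8: vr[A=3072/3121 F=512/263] → run A
t=9: vr[A=4096/3121 F=512/263] → run A
t=10: vr[A=5120/3121 F=512/263] → run A
t=11: vr[A=6144/3121 F=512/263] → run F
t=12: vr[A=6144/3121 F=1024/263] → run A
t=13: vr[F=1024/263] → run F
t=14: vr[F=1536/263] → run F
t=15: (idle)
t=16: (idle)
t=17: (idle)

completion order = C, G, A, F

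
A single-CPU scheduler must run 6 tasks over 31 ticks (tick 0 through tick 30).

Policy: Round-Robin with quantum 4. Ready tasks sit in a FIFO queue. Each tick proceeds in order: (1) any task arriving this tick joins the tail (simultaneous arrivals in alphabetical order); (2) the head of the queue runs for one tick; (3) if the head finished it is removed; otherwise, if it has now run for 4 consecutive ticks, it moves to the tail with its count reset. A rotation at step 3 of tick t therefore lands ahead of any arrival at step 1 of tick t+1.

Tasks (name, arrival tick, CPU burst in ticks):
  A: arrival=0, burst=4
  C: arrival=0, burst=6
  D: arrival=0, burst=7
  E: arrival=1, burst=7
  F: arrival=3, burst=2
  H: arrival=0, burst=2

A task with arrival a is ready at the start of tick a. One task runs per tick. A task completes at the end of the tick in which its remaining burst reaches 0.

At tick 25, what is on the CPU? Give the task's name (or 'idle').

running at tick 25 = E

t=0: queue=[A,C,D,H] q_used=0 → run A
t=1: queue=[A,C,D,H,E] q_used=1 → run A
t=2: queue=[A,C,D,H,E] q_used=2 → run A
t=3: queue=[A,C,D,H,E,F] q_used=3 → run A
t=4: queue=[C,D,H,E,F] q_used=0 → run C
t=5: queue=[C,D,H,E,F] q_used=1 → run C
t=6: queue=[C,D,H,E,F] q_used=2 → run C
t=7: queue=[C,D,H,E,F] q_used=3 → run C
t=8: queue=[D,H,E,F,C] q_used=0 → run D
t=9: queue=[D,H,E,F,C] q_used=1 → run D
t=10: queue=[D,H,E,F,C] q_used=2 → run D
t=11: queue=[D,H,E,F,C] q_used=3 → run D
t=12: queue=[H,E,F,C,D] q_used=0 → run H
t=13: queue=[H,E,F,C,D] q_used=1 → run H
t=14: queue=[E,F,C,D] q_used=0 → run E
t=15: queue=[E,F,C,D] q_used=1 → run E
t=16: queue=[E,F,C,D] q_used=2 → run E
t=17: queue=[E,F,C,D] q_used=3 → run E
t=18: queue=[F,C,D,E] q_used=0 → run F
t=19: queue=[F,C,D,E] q_used=1 → run F
t=20: queue=[C,D,E] q_used=0 → run C
t=21: queue=[C,D,E] q_used=1 → run C
t=22: queue=[D,E] q_used=0 → run D
t=23: queue=[D,E] q_used=1 → run D
t=24: queue=[D,E] q_used=2 → run D
t=25: queue=[E] q_used=0 → run E
t=26: queue=[E] q_used=1 → run E
t=27: queue=[E] q_used=2 → run E
t=28: (idle)
t=29: (idle)
t=30: (idle)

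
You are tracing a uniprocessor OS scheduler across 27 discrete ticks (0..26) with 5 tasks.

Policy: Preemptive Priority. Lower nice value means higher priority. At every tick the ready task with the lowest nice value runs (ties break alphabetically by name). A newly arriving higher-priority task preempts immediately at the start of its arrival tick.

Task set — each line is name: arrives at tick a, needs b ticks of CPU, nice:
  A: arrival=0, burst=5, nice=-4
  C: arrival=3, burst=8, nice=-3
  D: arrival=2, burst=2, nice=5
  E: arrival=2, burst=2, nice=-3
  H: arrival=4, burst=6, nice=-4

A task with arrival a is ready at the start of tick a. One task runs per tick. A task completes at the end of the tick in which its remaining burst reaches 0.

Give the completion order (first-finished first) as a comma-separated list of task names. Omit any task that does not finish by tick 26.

completion order = A, H, C, E, D

t=0: ready={A} → run A
t=1: ready={A} → run A
t=2: ready={A,D,E} → run A
t=3: ready={A,C,D,E} → run A
t=4: ready={A,C,D,E,H} → run A
t=5: ready={C,D,E,H} → run H
t=6: ready={C,D,E,H} → run H
t=7: ready={C,D,E,H} → run H
t=8: ready={C,D,E,H} → run H
t=9: ready={C,D,E,H} → run H
t=10: ready={C,D,E,H} → run H
t=11: ready={C,D,E} → run C
t=12: ready={C,D,E} → run C
t=13: ready={C,D,E} → run C
t=14: ready={C,D,E} → run C
t=15: ready={C,D,E} → run C
t=16: ready={C,D,E} → run C
t=17: ready={C,D,E} → run C
t=18: ready={C,D,E} → run C
t=19: ready={D,E} → run E
t=20: ready={D,E} → run E
t=21: ready={D} → run D
t=22: ready={D} → run D
t=23: (idle)
t=24: (idle)
t=25: (idle)
t=26: (idle)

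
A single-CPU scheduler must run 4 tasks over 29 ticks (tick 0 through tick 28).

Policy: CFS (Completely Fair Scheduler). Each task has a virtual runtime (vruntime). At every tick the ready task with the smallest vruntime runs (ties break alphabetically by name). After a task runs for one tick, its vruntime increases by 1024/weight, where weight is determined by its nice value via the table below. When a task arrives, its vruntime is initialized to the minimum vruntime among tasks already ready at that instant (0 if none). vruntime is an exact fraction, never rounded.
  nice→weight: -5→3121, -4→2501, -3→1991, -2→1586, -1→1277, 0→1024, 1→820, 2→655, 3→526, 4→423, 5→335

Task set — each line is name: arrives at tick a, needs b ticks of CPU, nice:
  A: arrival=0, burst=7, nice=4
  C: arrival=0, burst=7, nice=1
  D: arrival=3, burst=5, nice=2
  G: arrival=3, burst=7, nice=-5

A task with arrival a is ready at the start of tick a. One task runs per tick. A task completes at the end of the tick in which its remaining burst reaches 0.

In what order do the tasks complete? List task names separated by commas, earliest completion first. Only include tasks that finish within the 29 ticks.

completion order = G, C, D, A

t=0: vr[A=0 C=0] → run A
t=1: vr[A=1024/423 C=0] → run C
t=2: vr[A=1024/423 C=256/205] → run C
t=3: vr[A=1024/423 C=512/205 D=1024/423 G=1024/423] → run A
t=4: vr[A=2048/423 C=512/205 D=1024/423 G=1024/423] → run D
t=5: vr[A=2048/423 C=512/205 D=1103872/277065 G=1024/423] → run G
t=6: vr[A=2048/423 C=512/205 D=1103872/277065 G=3629056/1320183] → run C
t=7: vr[A=2048/423 C=768/205 D=1103872/277065 G=3629056/1320183] → run G
t=8: vr[A=2048/423 C=768/205 D=1103872/277065 G=4062208/1320183] → run G
t=9: vr[A=2048/423 C=768/205 D=1103872/277065 G=4495360/1320183] → run G
t=10: vr[A=2048/423 C=768/205 D=1103872/277065 G=4928512/1320183] → run G
t=11: vr[A=2048/423 C=768/205 D=1103872/277065 G=5361664/1320183] → run C
t=12: vr[A=2048/423 C=1024/205 D=1103872/277065 G=5361664/1320183] → run D
t=13: vr[A=2048/423 C=1024/205 D=1537024/277065 G=5361664/1320183] → run G
t=14: vr[A=2048/423 C=1024/205 D=1537024/277065 G=5794816/1320183] → run G
t=15: vr[A=2048/423 C=1024/205 D=1537024/277065] → run A
t=16: vr[A=1024/141 C=1024/205 D=1537024/277065] → run C
t=17: vr[A=1024/141 C=256/41 D=1537024/277065] → run D
t=18: vr[A=1024/141 C=256/41 D=1970176/277065] → run C
t=19: vr[A=1024/141 C=1536/205 D=1970176/277065] → run D
t=20: vr[A=1024/141 C=1536/205 D=2403328/277065] → run A
t=21: vr[A=4096/423 C=1536/205 D=2403328/277065] → run C
t=22: vr[A=4096/423 D=2403328/277065] → run D
t=23: vr[A=4096/423] → run A
t=24: vr[A=5120/423] → run A
t=25: vr[A=2048/141] → run A
t=26: (idle)
t=27: (idle)
t=28: (idle)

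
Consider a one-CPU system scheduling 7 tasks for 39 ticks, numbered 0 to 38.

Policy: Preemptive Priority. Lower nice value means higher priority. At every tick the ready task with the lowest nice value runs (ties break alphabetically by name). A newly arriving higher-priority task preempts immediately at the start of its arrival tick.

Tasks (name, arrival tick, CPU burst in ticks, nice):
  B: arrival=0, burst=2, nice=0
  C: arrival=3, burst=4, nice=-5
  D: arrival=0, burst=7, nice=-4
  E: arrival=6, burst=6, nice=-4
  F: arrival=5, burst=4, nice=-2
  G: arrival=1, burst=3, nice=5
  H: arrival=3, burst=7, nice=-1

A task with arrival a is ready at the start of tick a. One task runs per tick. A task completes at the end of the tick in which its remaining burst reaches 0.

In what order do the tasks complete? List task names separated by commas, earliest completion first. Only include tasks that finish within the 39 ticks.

completion order = C, D, E, F, H, B, G

t=0: ready={B,D} → run D
t=1: ready={B,D,G} → run D
t=2: ready={B,D,G} → run D
t=3: ready={B,C,D,G,H} → run C
t=4: ready={B,C,D,G,H} → run C
t=5: ready={B,C,D,F,G,H} → run C
t=6: ready={B,C,D,E,F,G,H} → run C
t=7: ready={B,D,E,F,G,H} → run D
t=8: ready={B,D,E,F,G,H} → run D
t=9: ready={B,D,E,F,G,H} → run D
t=10: ready={B,D,E,F,G,H} → run D
t=11: ready={B,E,F,G,H} → run E
t=12: ready={B,E,F,G,H} → run E
t=13: ready={B,E,F,G,H} → run E
t=14: ready={B,E,F,G,H} → run E
t=15: ready={B,E,F,G,H} → run E
t=16: ready={B,E,F,G,H} → run E
t=17: ready={B,F,G,H} → run F
t=18: ready={B,F,G,H} → run F
t=19: ready={B,F,G,H} → run F
t=20: ready={B,F,G,H} → run F
t=21: ready={B,G,H} → run H
t=22: ready={B,G,H} → run H
t=23: ready={B,G,H} → run H
t=24: ready={B,G,H} → run H
t=25: ready={B,G,H} → run H
t=26: ready={B,G,H} → run H
t=27: ready={B,G,H} → run H
t=28: ready={B,G} → run B
t=29: ready={B,G} → run B
t=30: ready={G} → run G
t=31: ready={G} → run G
t=32: ready={G} → run G
t=33: (idle)
t=34: (idle)
t=35: (idle)
t=36: (idle)
t=37: (idle)
t=38: (idle)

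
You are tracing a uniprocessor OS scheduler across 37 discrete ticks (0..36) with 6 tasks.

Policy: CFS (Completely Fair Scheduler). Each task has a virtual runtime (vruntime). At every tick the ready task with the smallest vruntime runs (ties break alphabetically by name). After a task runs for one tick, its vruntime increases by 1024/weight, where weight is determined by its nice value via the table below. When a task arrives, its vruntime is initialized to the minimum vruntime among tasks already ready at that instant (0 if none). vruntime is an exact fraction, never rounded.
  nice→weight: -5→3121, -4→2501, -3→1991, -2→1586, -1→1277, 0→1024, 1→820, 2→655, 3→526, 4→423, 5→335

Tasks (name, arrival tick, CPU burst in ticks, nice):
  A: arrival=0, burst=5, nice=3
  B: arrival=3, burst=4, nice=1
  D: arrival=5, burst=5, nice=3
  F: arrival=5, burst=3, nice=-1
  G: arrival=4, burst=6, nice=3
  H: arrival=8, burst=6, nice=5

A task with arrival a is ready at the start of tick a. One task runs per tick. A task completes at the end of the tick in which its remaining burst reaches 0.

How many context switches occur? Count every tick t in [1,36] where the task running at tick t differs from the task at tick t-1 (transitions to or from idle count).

t=0: vr[A=0] → run A
t=1: vr[A=512/263] → run A
t=2: vr[A=1024/263] → run A
t=3: vr[A=1536/263 B=1536/263] → run A
t=4: vr[A=2048/263 B=1536/263 G=1536/263] → run B
t=5: vr[A=2048/263 B=382208/53915 D=1536/263 F=1536/263 G=1536/263] → run D
t=6: vr[A=2048/263 B=382208/53915 D=2048/263 F=1536/263 G=1536/263] → run F
t=7: vr[A=2048/263 B=382208/53915 D=2048/263 F=2230784/335851 G=1536/263] → run G
t=8: vr[A=2048/263 B=382208/53915 D=2048/263 F=2230784/335851 G=2048/263 H=2230784/335851] → run F
t=9: vr[A=2048/263 B=382208/53915 D=2048/263 F=2500096/335851 G=2048/263 H=2230784/335851] → run H
t=10: vr[A=2048/263 B=382208/53915 D=2048/263 F=2500096/335851 G=2048/263 H=1091224064/112510085] → run B
t=11: vr[A=2048/263 B=449536/53915 D=2048/263 F=2500096/335851 G=2048/263 H=1091224064/112510085] → run F
t=12: vr[A=2048/263 B=449536/53915 D=2048/263 G=2048/263 H=1091224064/112510085] → run A
t=13: vr[B=449536/53915 D=2048/263 G=2048/263 H=1091224064/112510085] → run D
t=14: vr[B=449536/53915 D=2560/263 G=2048/263 H=1091224064/112510085] → run G
t=15: vr[B=449536/53915 D=2560/263 G=2560/263 H=1091224064/112510085] → run B
t=16: vr[B=516864/53915 D=2560/263 G=2560/263 H=1091224064/112510085] → run B
t=17: vr[D=2560/263 G=2560/263 H=1091224064/112510085] → run H
t=18: vr[D=2560/263 G=2560/263 H=1435135488/112510085] → run D
t=19: vr[D=3072/263 G=2560/263 H=1435135488/112510085] → run G
t=20: vr[D=3072/263 G=3072/263 H=1435135488/112510085] → run D
t=21: vr[D=3584/263 G=3072/263 H=1435135488/112510085] → run G
t=22: vr[D=3584/263 G=3584/263 H=1435135488/112510085] → run H
t=23: vr[D=3584/263 G=3584/263 H=1779046912/112510085] → run D
t=24: vr[G=3584/263 H=1779046912/112510085] → run G
t=25: vr[G=4096/263 H=1779046912/112510085] → run G
t=26: vr[H=1779046912/112510085] → run H
t=27: vr[H=2122958336/112510085] → run H
t=28: vr[H=493373952/22502017] → run H
t=29: (idle)
t=30: (idle)
t=31: (idle)
t=32: (idle)
t=33: (idle)
t=34: (idle)
t=35: (idle)
t=36: (idle)

context switches = 22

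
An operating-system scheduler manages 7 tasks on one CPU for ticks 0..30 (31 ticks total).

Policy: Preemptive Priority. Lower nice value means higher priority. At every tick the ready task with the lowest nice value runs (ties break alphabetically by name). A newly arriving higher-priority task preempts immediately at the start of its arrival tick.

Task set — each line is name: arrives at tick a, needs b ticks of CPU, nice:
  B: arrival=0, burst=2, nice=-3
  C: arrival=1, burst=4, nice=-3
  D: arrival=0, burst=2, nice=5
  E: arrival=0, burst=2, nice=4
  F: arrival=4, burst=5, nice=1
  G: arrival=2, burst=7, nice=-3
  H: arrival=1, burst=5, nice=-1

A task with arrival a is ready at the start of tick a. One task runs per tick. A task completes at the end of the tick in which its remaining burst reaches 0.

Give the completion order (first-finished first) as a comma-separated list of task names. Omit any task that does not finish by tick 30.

t=0: ready={B,D,E} → run B
t=1: ready={B,C,D,E,H} → run B
t=2: ready={C,D,E,G,H} → run C
t=3: ready={C,D,E,G,H} → run C
t=4: ready={C,D,E,F,G,H} → run C
t=5: ready={C,D,E,F,G,H} → run C
t=6: ready={D,E,F,G,H} → run G
t=7: ready={D,E,F,G,H} → run G
t=8: ready={D,E,F,G,H} → run G
t=9: ready={D,E,F,G,H} → run G
t=10: ready={D,E,F,G,H} → run G
t=11: ready={D,E,F,G,H} → run G
t=12: ready={D,E,F,G,H} → run G
t=13: ready={D,E,F,H} → run H
t=14: ready={D,E,F,H} → run H
t=15: ready={D,E,F,H} → run H
t=16: ready={D,E,F,H} → run H
t=17: ready={D,E,F,H} → run H
t=18: ready={D,E,F} → run F
t=19: ready={D,E,F} → run F
t=20: ready={D,E,F} → run F
t=21: ready={D,E,F} → run F
t=22: ready={D,E,F} → run F
t=23: ready={D,E} → run E
t=24: ready={D,E} → run E
t=25: ready={D} → run D
t=26: ready={D} → run D
t=27: (idle)
t=28: (idle)
t=29: (idle)
t=30: (idle)

completion order = B, C, G, H, F, E, D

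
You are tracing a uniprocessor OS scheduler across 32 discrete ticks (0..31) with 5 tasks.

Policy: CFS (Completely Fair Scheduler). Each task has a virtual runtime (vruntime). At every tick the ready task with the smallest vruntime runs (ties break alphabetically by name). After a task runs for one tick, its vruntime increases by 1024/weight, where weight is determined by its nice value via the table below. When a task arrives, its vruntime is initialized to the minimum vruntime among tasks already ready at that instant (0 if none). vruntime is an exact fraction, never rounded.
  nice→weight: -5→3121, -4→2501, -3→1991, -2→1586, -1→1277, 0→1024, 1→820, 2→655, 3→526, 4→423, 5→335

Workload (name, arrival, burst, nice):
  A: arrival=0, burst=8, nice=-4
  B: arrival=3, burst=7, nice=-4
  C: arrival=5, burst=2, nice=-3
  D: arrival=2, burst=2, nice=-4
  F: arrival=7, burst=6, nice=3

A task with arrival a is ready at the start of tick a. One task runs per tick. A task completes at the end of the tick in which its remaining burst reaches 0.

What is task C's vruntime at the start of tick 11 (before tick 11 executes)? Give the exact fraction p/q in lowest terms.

vruntime(C, start of tick 11) = 8677376/4979491

t=0: vr[A=0] → run A
t=1: vr[A=1024/2501] → run A
t=2: vr[A=2048/2501 D=2048/2501] → run A
t=3: vr[A=3072/2501 B=2048/2501 D=2048/2501] → run B
t=4: vr[A=3072/2501 B=3072/2501 D=2048/2501] → run D
t=5: vr[A=3072/2501 B=3072/2501 C=3072/2501 D=3072/2501] → run A
t=6: vr[A=4096/2501 B=3072/2501 C=3072/2501 D=3072/2501] → run B
t=7: vr[A=4096/2501 B=4096/2501 C=3072/2501 D=3072/2501 F=3072/2501] → run C
t=8: vr[A=4096/2501 B=4096/2501 C=8677376/4979491 D=3072/2501 F=3072/2501] → run D
t=9: vr[A=4096/2501 B=4096/2501 C=8677376/4979491 F=3072/2501] → run F
t=10: vr[A=4096/2501 B=4096/2501 C=8677376/4979491 F=2088448/657763] → run A
t=11: vr[A=5120/2501 B=4096/2501 C=8677376/4979491 F=2088448/657763] → run B
t=12: vr[A=5120/2501 B=5120/2501 C=8677376/4979491 F=2088448/657763] → run C
t=13: vr[A=5120/2501 B=5120/2501 F=2088448/657763] → run A
t=14: vr[A=6144/2501 B=5120/2501 F=2088448/657763] → run B
t=15: vr[A=6144/2501 B=6144/2501 F=2088448/657763] → run A
t=16: vr[A=7168/2501 B=6144/2501 F=2088448/657763] → run B
t=17: vr[A=7168/2501 B=7168/2501 F=2088448/657763] → run A
t=18: vr[B=7168/2501 F=2088448/657763] → run B
t=19: vr[B=8192/2501 F=2088448/657763] → run F
t=20: vr[B=8192/2501 F=3368960/657763] → run B
t=21: vr[F=3368960/657763] → run F
t=22: vr[F=4649472/657763] → run F
t=23: vr[F=5929984/657763] → run F
t=24: vr[F=7210496/657763] → run F
t=25: (idle)
t=26: (idle)
t=27: (idle)
t=28: (idle)
t=29: (idle)
t=30: (idle)
t=31: (idle)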